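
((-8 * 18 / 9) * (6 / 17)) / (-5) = 96 / 85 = 1.13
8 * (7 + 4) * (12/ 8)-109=23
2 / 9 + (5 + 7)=110 / 9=12.22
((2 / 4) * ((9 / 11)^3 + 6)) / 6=2905 / 5324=0.55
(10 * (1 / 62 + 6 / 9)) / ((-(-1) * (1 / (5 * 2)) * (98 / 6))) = 6350 / 1519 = 4.18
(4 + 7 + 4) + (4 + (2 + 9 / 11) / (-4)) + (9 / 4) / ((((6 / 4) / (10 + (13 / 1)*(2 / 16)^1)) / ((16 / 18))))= 1487 / 44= 33.80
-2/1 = -2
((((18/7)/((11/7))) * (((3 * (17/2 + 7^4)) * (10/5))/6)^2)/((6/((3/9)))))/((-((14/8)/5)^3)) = -46445522000/3773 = -12309971.38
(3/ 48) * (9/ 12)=0.05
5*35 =175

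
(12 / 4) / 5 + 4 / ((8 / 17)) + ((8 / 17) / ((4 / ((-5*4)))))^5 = -894793013 / 14198570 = -63.02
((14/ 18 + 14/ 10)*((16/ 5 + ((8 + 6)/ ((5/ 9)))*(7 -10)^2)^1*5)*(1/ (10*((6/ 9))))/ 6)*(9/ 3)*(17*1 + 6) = 25921/ 6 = 4320.17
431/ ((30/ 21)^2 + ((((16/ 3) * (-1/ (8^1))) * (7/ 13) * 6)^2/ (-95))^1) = 339065545/ 1567084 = 216.37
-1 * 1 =-1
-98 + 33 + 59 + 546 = 540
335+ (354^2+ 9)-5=125655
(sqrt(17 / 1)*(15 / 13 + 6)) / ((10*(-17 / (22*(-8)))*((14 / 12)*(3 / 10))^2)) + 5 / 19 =5 / 19 + 654720*sqrt(17) / 10829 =249.55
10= 10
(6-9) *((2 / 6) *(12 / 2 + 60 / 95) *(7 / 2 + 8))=-1449 / 19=-76.26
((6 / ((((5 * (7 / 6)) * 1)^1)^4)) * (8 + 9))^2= 0.01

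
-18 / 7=-2.57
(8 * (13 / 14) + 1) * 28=236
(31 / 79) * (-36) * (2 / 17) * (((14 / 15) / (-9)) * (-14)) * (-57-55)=5444096 / 20145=270.25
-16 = -16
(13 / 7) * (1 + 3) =52 / 7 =7.43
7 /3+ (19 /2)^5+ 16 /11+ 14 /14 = 81716323 /1056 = 77382.88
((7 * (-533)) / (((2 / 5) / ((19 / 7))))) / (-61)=50635 / 122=415.04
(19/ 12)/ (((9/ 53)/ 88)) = 22154/ 27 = 820.52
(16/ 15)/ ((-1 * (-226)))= 8/ 1695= 0.00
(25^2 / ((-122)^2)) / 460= 125 / 1369328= 0.00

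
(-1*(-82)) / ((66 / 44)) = 164 / 3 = 54.67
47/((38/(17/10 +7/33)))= 29657/12540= 2.36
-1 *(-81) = 81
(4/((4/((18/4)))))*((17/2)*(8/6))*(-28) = -1428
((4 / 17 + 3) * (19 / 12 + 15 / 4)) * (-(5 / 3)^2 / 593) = -22000 / 272187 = -0.08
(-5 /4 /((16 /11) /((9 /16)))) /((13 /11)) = -5445 /13312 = -0.41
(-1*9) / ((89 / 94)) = -846 / 89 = -9.51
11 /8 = 1.38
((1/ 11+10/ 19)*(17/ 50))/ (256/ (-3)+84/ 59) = -388161/ 155203400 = -0.00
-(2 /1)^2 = -4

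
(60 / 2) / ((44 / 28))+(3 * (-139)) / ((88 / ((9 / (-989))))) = 1665273 / 87032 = 19.13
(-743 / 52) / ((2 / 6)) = -42.87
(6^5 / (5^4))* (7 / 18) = 3024 / 625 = 4.84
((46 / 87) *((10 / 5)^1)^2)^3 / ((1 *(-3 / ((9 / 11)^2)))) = -6229504 / 2951069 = -2.11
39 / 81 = 13 / 27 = 0.48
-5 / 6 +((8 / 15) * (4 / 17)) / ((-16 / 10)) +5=139 / 34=4.09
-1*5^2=-25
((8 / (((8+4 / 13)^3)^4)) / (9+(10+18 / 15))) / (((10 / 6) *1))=23298085122481 / 10597299241613200786980864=0.00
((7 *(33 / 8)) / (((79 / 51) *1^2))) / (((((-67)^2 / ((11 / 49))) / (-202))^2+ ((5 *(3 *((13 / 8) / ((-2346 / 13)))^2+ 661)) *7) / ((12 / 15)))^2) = 70696809863303299291540664745984 / 5685466247398318513228471303758778225753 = 0.00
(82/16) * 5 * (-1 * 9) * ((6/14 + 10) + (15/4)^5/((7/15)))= -3021945795/8192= -368889.87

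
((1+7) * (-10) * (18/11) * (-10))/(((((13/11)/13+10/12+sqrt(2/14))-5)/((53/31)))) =-8622633600/15567301-302227200 * sqrt(7)/15567301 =-605.26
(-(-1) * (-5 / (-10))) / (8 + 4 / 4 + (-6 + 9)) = 1 / 24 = 0.04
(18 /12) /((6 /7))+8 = 39 /4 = 9.75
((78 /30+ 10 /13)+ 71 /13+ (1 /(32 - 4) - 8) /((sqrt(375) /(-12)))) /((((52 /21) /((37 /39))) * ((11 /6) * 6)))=8251 * sqrt(15) /185900+ 74333 /241670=0.48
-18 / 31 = -0.58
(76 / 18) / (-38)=-1 / 9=-0.11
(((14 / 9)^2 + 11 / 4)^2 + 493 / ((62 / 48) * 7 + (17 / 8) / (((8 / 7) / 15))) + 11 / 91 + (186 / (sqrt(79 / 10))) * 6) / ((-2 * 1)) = -558 * sqrt(790) / 79-388976584271 / 19354005216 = -218.63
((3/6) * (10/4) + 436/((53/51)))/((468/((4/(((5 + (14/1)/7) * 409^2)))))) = 0.00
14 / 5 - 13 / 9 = 1.36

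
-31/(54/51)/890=-527/16020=-0.03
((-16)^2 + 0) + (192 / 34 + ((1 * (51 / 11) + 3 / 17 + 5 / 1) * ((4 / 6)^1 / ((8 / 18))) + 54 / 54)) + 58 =125427 / 374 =335.37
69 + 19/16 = 1123/16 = 70.19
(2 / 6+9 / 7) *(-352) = -11968 / 21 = -569.90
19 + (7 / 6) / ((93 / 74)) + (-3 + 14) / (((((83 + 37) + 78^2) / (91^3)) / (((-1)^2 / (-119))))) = 7758031 / 891684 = 8.70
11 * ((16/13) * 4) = 704/13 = 54.15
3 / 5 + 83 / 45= 22 / 9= 2.44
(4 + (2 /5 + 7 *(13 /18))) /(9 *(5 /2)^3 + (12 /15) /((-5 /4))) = 17020 /251973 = 0.07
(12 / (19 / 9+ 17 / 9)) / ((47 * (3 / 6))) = 6 / 47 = 0.13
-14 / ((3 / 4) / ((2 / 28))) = -4 / 3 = -1.33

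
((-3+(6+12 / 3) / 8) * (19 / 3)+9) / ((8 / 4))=-25 / 24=-1.04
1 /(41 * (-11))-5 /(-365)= 378 /32923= 0.01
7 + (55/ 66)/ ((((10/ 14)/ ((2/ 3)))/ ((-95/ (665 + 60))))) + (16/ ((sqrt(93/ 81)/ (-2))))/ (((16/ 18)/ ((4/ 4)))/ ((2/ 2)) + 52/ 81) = 9002/ 1305 - 1944 * sqrt(93)/ 961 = -12.61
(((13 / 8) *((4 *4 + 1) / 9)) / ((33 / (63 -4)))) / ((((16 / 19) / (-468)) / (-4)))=3220633 / 264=12199.37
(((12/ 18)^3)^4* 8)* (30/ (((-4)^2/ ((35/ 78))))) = 358400/ 6908733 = 0.05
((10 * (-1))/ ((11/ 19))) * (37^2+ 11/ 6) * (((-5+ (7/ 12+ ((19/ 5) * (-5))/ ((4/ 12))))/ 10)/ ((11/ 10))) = 52352125/ 396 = 132202.34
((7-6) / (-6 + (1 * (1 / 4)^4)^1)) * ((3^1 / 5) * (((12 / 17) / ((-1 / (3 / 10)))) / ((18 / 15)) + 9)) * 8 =-36864 / 5219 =-7.06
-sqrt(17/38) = -sqrt(646)/38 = -0.67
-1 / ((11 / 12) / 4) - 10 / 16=-4.99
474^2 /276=18723 /23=814.04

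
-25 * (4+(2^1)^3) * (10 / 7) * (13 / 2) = -19500 / 7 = -2785.71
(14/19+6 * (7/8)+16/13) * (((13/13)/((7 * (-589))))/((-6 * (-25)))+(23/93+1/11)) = 5469213153/2240438200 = 2.44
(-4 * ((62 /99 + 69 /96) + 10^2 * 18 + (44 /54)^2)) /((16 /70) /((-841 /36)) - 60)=1047002743955 /8716717152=120.11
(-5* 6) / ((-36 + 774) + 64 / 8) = -15 / 373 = -0.04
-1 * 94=-94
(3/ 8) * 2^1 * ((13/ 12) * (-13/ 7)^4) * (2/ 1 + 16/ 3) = 4084223/ 57624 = 70.88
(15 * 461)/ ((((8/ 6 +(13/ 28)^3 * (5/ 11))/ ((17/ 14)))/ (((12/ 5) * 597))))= 8715387010176/ 998843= 8725482.39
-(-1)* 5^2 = 25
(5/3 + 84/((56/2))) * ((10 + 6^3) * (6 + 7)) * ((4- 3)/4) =10283/3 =3427.67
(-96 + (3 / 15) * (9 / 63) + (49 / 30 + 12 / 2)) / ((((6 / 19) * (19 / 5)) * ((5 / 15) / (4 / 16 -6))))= 426673 / 336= 1269.86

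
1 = 1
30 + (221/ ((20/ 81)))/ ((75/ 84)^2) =3602346/ 3125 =1152.75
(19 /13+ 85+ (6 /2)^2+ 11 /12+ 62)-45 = 17687 /156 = 113.38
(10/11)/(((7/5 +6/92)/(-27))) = -62100/3707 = -16.75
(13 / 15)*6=26 / 5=5.20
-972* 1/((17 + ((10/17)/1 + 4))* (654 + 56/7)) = -8262/121477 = -0.07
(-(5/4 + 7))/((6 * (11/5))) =-5/8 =-0.62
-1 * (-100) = 100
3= 3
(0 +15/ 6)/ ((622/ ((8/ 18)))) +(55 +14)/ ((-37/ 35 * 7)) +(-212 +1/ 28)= -641679565/ 2899764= -221.29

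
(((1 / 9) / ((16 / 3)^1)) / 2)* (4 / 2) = 1 / 48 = 0.02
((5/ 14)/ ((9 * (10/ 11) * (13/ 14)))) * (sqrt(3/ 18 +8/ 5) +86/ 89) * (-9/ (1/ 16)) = -44 * sqrt(1590)/ 195 - 7568/ 1157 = -15.54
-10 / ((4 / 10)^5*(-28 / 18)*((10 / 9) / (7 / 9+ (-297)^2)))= 697753125 / 14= 49839508.93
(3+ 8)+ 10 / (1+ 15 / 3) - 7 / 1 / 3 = 31 / 3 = 10.33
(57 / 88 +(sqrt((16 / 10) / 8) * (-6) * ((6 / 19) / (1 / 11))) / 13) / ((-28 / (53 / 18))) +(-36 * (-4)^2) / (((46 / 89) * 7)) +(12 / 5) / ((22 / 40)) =-52674169 / 340032 +583 * sqrt(5) / 17290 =-154.83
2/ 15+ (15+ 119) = 2012/ 15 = 134.13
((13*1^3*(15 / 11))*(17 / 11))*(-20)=-66300 / 121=-547.93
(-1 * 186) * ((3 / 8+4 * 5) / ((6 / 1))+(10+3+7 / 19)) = -473959 / 152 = -3118.15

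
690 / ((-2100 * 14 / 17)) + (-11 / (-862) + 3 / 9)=-67013 / 1267140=-0.05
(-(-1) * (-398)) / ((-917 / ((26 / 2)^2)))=67262 / 917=73.35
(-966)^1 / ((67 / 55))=-53130 / 67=-792.99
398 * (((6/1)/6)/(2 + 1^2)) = 398/3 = 132.67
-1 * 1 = -1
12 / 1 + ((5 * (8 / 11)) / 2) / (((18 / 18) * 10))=12.18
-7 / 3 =-2.33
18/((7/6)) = 108/7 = 15.43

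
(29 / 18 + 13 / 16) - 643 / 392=5527 / 7056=0.78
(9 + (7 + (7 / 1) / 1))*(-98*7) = -15778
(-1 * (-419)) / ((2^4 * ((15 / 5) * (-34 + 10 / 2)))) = -419 / 1392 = -0.30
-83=-83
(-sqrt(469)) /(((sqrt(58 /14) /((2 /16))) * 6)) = -7 * sqrt(1943) /1392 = -0.22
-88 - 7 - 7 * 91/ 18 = -2347/ 18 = -130.39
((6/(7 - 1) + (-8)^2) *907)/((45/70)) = 825370/9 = 91707.78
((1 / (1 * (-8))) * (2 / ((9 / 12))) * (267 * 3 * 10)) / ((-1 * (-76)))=-1335 / 38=-35.13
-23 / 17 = -1.35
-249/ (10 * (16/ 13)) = -3237/ 160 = -20.23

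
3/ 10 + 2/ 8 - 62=-1229/ 20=-61.45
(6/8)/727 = 3/2908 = 0.00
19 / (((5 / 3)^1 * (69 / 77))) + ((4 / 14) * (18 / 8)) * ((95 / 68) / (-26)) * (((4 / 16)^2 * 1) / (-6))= 1158822407 / 91087360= 12.72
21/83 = 0.25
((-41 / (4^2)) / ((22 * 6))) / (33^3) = -41 / 75898944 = -0.00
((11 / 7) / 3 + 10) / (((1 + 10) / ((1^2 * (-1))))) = -221 / 231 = -0.96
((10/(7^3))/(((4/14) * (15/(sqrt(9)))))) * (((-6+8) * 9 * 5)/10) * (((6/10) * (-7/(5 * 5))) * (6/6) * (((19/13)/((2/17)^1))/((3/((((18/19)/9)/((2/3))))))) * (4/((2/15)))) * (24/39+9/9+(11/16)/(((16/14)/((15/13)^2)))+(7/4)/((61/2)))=-642099231/428854400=-1.50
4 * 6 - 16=8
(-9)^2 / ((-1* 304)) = -81 / 304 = -0.27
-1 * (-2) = 2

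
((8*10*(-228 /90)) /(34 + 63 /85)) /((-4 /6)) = 25840 /2953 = 8.75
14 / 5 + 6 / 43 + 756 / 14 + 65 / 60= 149699 / 2580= 58.02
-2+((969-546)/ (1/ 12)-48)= 5026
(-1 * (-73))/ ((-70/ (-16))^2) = 4672/ 1225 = 3.81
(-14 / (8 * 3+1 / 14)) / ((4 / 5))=-245 / 337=-0.73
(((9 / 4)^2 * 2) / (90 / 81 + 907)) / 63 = 81 / 457688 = 0.00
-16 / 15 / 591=-16 / 8865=-0.00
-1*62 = -62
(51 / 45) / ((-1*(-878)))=17 / 13170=0.00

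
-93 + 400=307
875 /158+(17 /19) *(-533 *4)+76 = -5481775 /3002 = -1826.04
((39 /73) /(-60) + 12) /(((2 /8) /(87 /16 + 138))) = 8035713 /1168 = 6879.89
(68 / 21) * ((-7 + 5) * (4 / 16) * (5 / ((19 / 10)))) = -1700 / 399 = -4.26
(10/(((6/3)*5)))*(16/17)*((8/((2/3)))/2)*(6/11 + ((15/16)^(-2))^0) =96/11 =8.73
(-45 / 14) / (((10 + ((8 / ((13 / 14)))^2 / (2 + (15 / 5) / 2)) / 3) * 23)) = -22815 / 2786588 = -0.01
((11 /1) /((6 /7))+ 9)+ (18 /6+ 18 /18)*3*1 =203 /6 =33.83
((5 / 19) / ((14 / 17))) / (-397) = -85 / 105602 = -0.00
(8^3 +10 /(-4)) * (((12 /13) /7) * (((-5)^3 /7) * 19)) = -14520750 /637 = -22795.53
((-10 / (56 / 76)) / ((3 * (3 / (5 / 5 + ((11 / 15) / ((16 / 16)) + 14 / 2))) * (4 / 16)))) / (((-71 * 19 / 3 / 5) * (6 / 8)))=10480 / 13419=0.78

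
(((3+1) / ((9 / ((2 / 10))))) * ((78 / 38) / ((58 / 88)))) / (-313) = -2288 / 2586945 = -0.00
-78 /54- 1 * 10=-103 /9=-11.44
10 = 10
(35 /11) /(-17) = -35 /187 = -0.19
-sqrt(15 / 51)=-sqrt(85) / 17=-0.54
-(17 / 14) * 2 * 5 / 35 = -17 / 49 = -0.35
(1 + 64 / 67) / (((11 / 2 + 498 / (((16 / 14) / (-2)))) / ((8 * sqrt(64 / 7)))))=-4192 * sqrt(7) / 203077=-0.05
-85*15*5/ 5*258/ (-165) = 21930/ 11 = 1993.64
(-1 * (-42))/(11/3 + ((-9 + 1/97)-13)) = -6111/2666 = -2.29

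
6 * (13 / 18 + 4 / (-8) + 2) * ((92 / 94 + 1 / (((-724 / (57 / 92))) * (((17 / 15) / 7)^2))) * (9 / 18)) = 4279753885 / 678552348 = 6.31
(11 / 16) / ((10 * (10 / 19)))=209 / 1600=0.13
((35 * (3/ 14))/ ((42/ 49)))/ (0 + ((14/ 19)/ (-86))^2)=119194.46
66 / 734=33 / 367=0.09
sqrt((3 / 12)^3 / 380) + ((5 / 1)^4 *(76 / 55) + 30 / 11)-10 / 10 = sqrt(95) / 1520 + 9519 / 11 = 865.37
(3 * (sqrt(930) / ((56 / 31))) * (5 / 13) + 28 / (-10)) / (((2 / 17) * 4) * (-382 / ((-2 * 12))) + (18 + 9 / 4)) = -2856 / 28295 + 23715 * sqrt(930) / 1029938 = 0.60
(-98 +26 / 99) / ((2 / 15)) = -24190 / 33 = -733.03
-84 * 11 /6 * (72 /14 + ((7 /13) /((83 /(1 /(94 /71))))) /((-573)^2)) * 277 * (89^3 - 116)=-286081346725330932677 /1850060953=-154633471000.74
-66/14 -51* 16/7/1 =-849/7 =-121.29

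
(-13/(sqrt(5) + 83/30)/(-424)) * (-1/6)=-5395/1012936 + 975 * sqrt(5)/506468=-0.00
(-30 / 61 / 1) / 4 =-15 / 122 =-0.12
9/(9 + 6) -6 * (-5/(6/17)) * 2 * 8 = 6803/5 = 1360.60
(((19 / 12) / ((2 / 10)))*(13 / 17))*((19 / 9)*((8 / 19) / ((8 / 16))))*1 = 4940 / 459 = 10.76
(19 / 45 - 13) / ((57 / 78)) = -14716 / 855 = -17.21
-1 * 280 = -280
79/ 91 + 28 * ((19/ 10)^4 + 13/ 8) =93563227/ 227500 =411.27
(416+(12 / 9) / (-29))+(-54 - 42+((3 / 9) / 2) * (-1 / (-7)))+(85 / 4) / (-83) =21547971 / 67396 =319.72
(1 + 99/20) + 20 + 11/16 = 2131/80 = 26.64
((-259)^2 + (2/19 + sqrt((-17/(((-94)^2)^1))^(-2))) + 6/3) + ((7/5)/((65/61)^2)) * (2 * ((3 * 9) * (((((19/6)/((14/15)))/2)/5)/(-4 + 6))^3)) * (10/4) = 18516360081707219/273895731200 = 67603.68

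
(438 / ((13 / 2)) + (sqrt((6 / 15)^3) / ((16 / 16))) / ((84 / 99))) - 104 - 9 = -593 / 13 + 33 * sqrt(10) / 350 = -45.32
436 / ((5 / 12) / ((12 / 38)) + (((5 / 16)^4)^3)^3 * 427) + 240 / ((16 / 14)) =143120607497869918410423002693189435568189408534 / 264821349232551205728746877101510785803439315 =540.44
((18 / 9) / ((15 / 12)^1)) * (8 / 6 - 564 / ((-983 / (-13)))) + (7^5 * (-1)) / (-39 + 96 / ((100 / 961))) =-1043067327 / 36189145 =-28.82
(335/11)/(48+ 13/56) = 18760/29711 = 0.63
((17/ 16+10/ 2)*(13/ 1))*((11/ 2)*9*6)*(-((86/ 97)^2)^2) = -13199990661/ 912673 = -14463.00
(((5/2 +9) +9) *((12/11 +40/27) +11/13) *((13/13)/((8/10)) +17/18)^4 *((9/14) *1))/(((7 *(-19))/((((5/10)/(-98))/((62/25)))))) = 526954672096975/32608042503708672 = 0.02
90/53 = 1.70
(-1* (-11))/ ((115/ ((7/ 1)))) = 0.67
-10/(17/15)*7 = -1050/17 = -61.76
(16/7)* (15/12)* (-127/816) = -635/1428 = -0.44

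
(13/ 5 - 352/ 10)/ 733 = -163/ 3665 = -0.04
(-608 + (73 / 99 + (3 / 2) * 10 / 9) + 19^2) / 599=-0.41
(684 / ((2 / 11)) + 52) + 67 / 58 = 221279 / 58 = 3815.16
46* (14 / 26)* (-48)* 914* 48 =-678085632 / 13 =-52160433.23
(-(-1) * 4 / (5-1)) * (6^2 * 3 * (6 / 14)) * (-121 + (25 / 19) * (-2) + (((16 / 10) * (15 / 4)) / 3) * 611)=6761556 / 133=50838.77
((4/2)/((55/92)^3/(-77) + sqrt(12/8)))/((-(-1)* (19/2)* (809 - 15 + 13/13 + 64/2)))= 329774368000/700279131410427367 + 59422790131712* sqrt(6)/700279131410427367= 0.00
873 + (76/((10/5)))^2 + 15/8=18551/8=2318.88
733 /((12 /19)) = 13927 /12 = 1160.58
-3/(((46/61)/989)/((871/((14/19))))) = -130224081/28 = -4650860.04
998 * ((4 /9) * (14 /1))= 55888 /9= 6209.78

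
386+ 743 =1129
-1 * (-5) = 5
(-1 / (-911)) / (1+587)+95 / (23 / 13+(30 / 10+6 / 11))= 19150133 / 1071336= 17.88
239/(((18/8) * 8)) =239/18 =13.28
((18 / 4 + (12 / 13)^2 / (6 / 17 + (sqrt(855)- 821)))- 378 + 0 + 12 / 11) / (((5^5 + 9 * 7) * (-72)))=867 * sqrt(95) / 52364141270116 + 44857863558143 / 27648266590621248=0.00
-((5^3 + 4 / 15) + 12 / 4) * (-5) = 1924 / 3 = 641.33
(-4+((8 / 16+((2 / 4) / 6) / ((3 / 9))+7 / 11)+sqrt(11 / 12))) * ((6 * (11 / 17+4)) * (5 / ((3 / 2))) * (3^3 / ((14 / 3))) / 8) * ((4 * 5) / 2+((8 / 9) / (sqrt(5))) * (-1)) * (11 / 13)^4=315447 * (-345+22 * sqrt(33)) * (225 - 4 * sqrt(5)) / 27190072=-547.99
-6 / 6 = -1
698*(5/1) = 3490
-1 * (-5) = 5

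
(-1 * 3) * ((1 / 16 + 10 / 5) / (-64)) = 99 / 1024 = 0.10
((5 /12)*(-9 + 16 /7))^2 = 55225 /7056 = 7.83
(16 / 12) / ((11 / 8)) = 32 / 33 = 0.97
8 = 8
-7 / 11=-0.64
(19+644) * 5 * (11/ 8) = 36465/ 8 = 4558.12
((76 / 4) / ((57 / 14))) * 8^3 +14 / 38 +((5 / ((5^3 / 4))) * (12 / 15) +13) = 2402.83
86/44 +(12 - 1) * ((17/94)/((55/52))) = 19829/5170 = 3.84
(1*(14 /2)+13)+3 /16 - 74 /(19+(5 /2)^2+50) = 92487 /4816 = 19.20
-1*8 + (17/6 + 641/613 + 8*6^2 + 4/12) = 284.21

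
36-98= -62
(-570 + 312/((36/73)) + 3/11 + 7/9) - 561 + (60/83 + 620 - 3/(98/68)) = 48862909/402633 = 121.36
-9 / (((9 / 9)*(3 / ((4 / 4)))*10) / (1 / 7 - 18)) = 75 / 14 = 5.36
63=63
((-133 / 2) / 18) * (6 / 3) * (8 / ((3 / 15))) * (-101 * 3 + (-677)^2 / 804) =-142786805 / 1809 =-78931.35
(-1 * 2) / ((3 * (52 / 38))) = -0.49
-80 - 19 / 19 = -81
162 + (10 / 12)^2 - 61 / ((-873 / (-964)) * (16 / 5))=141.64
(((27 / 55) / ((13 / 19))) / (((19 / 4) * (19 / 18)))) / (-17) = -0.01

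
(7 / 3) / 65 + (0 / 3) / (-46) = 7 / 195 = 0.04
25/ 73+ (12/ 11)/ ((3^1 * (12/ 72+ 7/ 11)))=3077/ 3869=0.80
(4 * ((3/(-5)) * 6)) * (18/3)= -432/5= -86.40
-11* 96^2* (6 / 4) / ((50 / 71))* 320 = -345489408 / 5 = -69097881.60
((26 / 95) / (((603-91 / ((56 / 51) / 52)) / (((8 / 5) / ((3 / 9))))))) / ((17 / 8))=-3328 / 19953325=-0.00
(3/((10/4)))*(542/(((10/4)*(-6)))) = -1084/25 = -43.36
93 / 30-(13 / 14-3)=5.17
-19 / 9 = -2.11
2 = 2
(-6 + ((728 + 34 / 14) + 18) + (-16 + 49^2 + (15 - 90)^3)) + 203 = -2929812 / 7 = -418544.57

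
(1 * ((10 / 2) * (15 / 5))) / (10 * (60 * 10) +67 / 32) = 480 / 192067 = 0.00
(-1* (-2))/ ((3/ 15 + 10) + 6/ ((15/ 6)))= 10/ 63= 0.16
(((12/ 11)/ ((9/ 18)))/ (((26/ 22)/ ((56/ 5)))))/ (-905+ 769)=-168/ 1105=-0.15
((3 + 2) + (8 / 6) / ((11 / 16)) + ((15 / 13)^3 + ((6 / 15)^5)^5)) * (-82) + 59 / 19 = -284044368568872743193193181 / 410532653331756591796875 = -691.89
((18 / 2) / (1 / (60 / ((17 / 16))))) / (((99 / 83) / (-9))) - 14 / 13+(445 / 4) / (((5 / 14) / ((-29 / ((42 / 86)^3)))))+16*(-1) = -523636935181 / 6432426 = -81405.82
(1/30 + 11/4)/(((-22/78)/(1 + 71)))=-39078/55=-710.51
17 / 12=1.42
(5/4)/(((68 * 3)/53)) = 265/816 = 0.32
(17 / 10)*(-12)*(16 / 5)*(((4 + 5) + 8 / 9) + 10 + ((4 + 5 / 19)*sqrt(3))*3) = -2744.43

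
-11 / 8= -1.38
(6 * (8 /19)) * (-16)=-768 /19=-40.42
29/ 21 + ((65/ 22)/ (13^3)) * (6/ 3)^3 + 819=32027272/ 39039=820.39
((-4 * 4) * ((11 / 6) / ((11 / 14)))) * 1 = -112 / 3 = -37.33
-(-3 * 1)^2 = -9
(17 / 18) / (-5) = -17 / 90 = -0.19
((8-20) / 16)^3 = -27 / 64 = -0.42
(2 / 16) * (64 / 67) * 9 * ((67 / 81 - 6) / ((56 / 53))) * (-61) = 1354627 / 4221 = 320.93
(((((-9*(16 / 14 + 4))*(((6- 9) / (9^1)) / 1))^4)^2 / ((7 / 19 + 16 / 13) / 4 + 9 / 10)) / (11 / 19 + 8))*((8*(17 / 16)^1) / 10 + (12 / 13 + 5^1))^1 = 11766752042106080526336 / 6033573317023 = 1950212821.46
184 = 184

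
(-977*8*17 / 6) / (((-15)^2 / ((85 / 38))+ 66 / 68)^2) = -2.15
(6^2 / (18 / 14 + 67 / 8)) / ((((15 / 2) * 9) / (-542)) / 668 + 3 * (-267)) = -23171584 / 4980753829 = -0.00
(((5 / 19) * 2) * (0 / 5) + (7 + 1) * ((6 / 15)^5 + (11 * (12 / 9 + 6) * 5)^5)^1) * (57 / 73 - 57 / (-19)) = 5965607658230005723136 / 18478125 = 322847023614679.83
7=7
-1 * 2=-2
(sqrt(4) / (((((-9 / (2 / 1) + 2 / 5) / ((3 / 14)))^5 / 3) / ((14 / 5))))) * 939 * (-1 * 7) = 1711327500 / 39738676943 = 0.04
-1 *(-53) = 53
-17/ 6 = -2.83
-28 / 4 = -7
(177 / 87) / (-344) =-59 / 9976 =-0.01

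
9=9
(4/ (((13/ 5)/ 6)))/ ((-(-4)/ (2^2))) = 9.23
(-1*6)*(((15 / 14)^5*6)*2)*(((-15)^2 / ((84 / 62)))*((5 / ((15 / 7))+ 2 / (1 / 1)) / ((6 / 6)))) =-68856328125 / 941192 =-73158.64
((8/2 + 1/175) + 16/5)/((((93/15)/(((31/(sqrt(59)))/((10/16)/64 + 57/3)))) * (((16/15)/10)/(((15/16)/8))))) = 283725 * sqrt(59)/8039458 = 0.27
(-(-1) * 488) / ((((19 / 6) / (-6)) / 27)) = -474336 / 19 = -24965.05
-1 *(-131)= 131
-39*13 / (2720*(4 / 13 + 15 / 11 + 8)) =-24167 / 1253920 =-0.02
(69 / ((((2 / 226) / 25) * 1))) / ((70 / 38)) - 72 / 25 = 18517371 / 175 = 105813.55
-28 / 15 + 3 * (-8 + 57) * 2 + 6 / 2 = 4427 / 15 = 295.13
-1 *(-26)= 26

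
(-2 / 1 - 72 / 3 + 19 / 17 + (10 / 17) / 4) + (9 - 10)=-875 / 34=-25.74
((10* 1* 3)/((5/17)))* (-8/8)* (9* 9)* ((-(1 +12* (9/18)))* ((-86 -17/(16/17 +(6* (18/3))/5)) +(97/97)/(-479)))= -844350230115/165734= -5094610.82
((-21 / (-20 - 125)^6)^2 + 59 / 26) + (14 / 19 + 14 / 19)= 159717659703836000197509983479 / 42671997779175221253417968750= 3.74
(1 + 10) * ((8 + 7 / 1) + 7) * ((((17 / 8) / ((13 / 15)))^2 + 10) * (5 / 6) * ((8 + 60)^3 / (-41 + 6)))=-102953806505 / 3549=-29009243.87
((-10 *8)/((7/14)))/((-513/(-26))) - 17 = -12881/513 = -25.11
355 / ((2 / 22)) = 3905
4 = 4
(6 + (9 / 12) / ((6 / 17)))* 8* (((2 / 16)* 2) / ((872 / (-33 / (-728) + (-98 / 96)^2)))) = 1139975 / 56254464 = 0.02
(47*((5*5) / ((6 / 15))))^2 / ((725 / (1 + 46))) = 64889375 / 116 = 559391.16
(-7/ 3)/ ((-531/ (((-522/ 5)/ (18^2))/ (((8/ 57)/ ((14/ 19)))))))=-0.01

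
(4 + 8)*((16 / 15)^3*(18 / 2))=131.07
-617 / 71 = -8.69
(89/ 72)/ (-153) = -89/ 11016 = -0.01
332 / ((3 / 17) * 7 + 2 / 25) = 141100 / 559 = 252.42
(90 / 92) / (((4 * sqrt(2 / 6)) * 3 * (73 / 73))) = 0.14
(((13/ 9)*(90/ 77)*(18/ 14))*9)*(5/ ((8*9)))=2925/ 2156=1.36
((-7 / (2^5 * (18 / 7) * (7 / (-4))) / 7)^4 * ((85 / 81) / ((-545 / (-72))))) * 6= 17 / 8787750912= 0.00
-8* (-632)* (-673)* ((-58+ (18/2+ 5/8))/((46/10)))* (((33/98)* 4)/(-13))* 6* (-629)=205002398953440/14651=13992382701.07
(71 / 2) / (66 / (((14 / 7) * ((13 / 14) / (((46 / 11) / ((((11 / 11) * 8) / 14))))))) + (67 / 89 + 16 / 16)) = 82147 / 605874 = 0.14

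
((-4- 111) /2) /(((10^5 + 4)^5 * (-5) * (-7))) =-1 /6088174010438678338783232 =-0.00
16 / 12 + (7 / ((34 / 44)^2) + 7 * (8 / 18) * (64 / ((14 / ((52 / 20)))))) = 50.03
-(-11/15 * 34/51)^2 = -484/2025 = -0.24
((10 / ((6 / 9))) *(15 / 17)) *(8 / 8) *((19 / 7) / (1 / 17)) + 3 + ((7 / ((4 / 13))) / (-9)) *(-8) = 39938 / 63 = 633.94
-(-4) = 4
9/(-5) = -9/5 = -1.80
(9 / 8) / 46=9 / 368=0.02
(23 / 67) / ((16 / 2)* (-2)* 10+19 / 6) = -0.00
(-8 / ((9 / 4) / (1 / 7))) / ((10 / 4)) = -0.20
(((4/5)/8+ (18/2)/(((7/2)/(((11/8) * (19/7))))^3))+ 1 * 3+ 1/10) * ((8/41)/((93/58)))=15407479049/8971912740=1.72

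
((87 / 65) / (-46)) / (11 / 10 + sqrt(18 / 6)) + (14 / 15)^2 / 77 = 0.00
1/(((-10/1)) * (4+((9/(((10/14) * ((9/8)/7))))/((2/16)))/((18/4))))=-9/12904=-0.00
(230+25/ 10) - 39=387/ 2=193.50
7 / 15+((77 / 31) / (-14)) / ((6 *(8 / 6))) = 3307 / 7440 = 0.44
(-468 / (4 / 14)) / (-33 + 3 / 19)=399 / 8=49.88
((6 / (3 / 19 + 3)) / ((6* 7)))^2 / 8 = 361 / 1411200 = 0.00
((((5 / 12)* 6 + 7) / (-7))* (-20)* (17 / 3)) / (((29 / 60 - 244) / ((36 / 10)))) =-12240 / 5383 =-2.27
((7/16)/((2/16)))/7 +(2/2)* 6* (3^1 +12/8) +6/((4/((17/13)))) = 383/13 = 29.46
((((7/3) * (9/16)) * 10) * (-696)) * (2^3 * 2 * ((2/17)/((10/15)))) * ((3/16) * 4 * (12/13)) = -3946320/221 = -17856.65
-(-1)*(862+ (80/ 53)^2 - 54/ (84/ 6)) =16918463/ 19663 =860.42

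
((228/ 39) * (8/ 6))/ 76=4/ 39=0.10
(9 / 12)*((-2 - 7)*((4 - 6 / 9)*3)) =-135 / 2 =-67.50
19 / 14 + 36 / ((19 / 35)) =18001 / 266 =67.67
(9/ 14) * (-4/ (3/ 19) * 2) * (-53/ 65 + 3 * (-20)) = 901284/ 455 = 1980.84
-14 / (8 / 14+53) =-98 / 375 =-0.26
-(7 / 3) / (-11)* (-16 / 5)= -112 / 165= -0.68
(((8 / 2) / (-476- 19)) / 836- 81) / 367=-8379856 / 37967985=-0.22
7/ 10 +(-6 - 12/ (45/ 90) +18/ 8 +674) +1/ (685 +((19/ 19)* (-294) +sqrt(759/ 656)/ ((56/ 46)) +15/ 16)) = 511121042738771/ 790044094580 - 1288* sqrt(31119)/ 39502204729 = 646.95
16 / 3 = 5.33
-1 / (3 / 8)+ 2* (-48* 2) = -584 / 3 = -194.67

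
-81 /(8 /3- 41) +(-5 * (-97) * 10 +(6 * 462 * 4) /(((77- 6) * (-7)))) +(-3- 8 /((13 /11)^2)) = 6652529592 /1379885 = 4821.08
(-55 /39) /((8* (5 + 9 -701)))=55 /214344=0.00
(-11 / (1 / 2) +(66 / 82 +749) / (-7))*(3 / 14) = -55584 / 2009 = -27.67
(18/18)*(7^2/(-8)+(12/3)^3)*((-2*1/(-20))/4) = 463/320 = 1.45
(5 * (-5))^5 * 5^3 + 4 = -1220703121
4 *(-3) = -12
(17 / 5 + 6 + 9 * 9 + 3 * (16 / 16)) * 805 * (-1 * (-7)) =526309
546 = 546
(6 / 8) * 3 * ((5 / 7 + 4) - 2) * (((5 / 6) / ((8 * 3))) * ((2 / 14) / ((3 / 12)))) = 95 / 784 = 0.12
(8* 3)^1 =24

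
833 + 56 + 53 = 942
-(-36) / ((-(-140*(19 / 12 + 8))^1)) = 108 / 4025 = 0.03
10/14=5/7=0.71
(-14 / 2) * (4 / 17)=-28 / 17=-1.65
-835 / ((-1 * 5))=167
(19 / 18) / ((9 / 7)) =133 / 162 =0.82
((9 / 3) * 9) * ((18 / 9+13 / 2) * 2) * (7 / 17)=189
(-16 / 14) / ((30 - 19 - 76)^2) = -8 / 29575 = -0.00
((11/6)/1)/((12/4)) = 11/18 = 0.61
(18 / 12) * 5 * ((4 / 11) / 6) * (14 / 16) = 35 / 88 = 0.40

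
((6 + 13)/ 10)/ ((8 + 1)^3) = 19/ 7290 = 0.00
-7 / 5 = -1.40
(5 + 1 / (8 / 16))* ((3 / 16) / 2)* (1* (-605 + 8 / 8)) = -3171 / 8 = -396.38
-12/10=-1.20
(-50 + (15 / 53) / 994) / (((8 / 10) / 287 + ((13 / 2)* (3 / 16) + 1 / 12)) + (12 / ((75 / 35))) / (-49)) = -5183879280 / 123437689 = -42.00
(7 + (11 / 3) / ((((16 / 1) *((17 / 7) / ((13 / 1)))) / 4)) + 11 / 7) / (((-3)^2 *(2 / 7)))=5.24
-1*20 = -20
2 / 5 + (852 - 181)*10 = 33552 / 5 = 6710.40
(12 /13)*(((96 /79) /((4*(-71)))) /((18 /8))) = -128 /72917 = -0.00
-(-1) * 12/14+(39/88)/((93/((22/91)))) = 745/868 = 0.86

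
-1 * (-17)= 17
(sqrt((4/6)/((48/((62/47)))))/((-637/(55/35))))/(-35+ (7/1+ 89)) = -0.00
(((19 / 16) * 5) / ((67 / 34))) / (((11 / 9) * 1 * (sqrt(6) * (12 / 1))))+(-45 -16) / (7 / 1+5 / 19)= -1159 / 138+1615 * sqrt(6) / 47168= -8.31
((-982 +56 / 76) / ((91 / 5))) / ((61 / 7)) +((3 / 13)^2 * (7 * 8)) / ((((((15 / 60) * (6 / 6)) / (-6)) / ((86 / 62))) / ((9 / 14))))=-425100172 / 6072001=-70.01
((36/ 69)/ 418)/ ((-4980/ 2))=-1/ 1994905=-0.00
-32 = -32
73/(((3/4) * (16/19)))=1387/12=115.58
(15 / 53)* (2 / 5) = 6 / 53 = 0.11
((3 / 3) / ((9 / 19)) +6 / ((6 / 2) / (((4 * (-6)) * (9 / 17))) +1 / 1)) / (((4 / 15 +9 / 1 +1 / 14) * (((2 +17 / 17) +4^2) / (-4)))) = -276248 / 1229547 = -0.22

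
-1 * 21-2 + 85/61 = -1318/61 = -21.61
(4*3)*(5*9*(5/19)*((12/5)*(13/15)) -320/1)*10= -673440/19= -35444.21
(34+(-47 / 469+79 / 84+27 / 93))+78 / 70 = 31617851 / 872340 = 36.24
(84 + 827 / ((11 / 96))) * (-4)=-29205.82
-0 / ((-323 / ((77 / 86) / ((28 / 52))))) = 0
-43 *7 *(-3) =903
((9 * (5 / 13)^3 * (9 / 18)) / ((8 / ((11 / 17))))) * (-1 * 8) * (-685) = 8476875 / 74698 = 113.48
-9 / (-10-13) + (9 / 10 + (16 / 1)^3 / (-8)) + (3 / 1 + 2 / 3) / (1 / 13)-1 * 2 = -320879 / 690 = -465.04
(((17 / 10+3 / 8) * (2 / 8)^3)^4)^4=5072820298953863752478356399681 / 3402823669209384634633746074317682114560000000000000000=0.00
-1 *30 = -30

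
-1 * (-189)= 189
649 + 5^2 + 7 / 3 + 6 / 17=34511 / 51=676.69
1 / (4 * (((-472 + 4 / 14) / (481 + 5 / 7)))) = -843 / 3302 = -0.26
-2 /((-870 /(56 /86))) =28 /18705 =0.00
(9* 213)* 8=15336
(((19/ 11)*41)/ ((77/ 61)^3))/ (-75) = -176818199/ 376639725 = -0.47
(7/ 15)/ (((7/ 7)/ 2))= 14/ 15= 0.93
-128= -128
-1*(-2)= 2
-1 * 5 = -5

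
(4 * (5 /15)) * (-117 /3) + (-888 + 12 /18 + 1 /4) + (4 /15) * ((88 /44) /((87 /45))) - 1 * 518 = -1456.81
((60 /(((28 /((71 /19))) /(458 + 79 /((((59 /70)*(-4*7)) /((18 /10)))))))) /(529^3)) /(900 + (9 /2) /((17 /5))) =484007 /17843801952393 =0.00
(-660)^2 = 435600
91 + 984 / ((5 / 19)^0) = 1075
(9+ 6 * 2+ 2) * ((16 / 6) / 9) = 184 / 27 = 6.81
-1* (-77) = 77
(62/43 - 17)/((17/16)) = -10704/731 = -14.64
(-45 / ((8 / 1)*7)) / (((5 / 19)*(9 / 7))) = -19 / 8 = -2.38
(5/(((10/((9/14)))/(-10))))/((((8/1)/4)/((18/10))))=-81/28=-2.89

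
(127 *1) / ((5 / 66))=8382 / 5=1676.40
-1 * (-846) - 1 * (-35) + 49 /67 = 59076 /67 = 881.73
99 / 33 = 3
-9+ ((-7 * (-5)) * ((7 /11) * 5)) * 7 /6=7981 /66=120.92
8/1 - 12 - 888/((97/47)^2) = -1999228/9409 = -212.48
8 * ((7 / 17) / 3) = 56 / 51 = 1.10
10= 10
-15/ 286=-0.05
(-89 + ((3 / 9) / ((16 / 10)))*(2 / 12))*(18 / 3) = -12811 / 24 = -533.79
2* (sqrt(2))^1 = 2* sqrt(2) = 2.83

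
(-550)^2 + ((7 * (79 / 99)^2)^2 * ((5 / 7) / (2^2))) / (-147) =2440874266659595 / 8069006484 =302499.98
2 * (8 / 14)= 8 / 7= 1.14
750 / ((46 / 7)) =2625 / 23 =114.13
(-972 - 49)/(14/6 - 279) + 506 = 423043/830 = 509.69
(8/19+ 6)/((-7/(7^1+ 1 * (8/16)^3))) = -183/28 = -6.54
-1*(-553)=553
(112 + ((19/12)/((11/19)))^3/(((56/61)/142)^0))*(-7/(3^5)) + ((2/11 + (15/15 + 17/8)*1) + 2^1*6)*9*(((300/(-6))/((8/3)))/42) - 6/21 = -64162685269/978061392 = -65.60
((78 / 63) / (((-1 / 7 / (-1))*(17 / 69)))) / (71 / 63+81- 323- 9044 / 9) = -0.03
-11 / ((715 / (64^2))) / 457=-4096 / 29705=-0.14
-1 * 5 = -5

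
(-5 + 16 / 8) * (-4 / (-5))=-12 / 5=-2.40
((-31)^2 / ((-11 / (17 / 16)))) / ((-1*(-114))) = -16337 / 20064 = -0.81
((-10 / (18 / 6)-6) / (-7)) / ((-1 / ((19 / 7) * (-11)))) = 836 / 21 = 39.81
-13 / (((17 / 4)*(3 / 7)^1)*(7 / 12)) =-208 / 17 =-12.24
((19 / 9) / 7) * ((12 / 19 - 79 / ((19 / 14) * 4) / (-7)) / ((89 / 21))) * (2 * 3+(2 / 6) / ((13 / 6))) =4120 / 3471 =1.19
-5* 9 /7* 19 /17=-855 /119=-7.18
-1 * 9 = -9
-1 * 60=-60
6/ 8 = 3/ 4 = 0.75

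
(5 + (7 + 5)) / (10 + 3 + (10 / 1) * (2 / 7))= 119 / 111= 1.07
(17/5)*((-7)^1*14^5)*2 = -128002112/5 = -25600422.40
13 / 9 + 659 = 5944 / 9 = 660.44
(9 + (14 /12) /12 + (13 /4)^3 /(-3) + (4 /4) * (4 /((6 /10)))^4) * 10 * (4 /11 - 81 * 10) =-227722879865 /14256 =-15973827.15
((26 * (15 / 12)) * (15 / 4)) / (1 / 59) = 57525 / 8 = 7190.62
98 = 98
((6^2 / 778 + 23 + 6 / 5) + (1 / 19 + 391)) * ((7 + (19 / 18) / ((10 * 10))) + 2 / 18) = 65579316283 / 22173000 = 2957.62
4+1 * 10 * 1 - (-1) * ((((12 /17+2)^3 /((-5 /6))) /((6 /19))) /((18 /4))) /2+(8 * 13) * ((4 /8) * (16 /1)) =185188526 /221085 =837.63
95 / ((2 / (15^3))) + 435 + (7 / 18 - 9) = 160738.89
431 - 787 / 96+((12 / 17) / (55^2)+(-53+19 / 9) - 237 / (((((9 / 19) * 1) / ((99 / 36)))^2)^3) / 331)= -334000444845133930511 / 12350827156377600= -27042.76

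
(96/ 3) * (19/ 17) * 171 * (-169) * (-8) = 140564736/ 17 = 8268513.88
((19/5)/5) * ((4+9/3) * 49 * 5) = 6517/5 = 1303.40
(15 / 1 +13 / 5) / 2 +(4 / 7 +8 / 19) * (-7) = 176 / 95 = 1.85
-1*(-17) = 17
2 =2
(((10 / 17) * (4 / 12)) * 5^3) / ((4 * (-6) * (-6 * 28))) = 625 / 102816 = 0.01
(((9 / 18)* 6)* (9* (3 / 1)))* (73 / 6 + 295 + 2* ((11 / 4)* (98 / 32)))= 26244.84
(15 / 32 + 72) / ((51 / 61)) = 47153 / 544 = 86.68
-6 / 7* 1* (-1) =6 / 7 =0.86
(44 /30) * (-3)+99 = 473 /5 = 94.60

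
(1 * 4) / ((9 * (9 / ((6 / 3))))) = 0.10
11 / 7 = 1.57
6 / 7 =0.86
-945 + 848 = -97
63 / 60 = 21 / 20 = 1.05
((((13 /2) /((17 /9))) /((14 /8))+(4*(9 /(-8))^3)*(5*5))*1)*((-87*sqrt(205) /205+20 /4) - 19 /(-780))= 147.72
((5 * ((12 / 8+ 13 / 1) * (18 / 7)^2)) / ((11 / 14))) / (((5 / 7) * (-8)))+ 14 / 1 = -2041 / 22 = -92.77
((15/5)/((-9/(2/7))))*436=-872/21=-41.52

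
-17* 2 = -34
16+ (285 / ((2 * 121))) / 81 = 104639 / 6534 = 16.01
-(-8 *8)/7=64/7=9.14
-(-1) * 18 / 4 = 9 / 2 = 4.50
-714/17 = -42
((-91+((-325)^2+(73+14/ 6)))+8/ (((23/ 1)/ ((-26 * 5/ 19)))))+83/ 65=8999405353/ 85215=105608.23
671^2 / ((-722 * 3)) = -450241 / 2166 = -207.87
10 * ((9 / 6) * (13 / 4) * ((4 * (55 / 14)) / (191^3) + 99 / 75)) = 62773657089 / 975501940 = 64.35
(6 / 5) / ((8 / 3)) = 0.45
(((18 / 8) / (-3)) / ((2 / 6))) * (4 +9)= -117 / 4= -29.25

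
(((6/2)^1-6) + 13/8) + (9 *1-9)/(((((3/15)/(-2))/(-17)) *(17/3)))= -11/8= -1.38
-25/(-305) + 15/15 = 66/61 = 1.08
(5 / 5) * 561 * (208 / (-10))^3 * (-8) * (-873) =-4407244148736 / 125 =-35257953189.89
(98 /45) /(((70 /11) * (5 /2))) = 154 /1125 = 0.14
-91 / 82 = -1.11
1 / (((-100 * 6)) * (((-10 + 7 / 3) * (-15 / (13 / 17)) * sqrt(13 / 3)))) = -sqrt(39) / 1173000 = -0.00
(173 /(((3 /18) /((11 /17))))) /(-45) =-3806 /255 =-14.93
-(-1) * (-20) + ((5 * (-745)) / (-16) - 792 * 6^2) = -452787 / 16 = -28299.19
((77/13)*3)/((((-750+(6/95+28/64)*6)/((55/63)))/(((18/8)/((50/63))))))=-144837/2460107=-0.06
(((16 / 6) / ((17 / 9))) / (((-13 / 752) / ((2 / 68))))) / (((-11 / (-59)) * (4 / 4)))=-12.88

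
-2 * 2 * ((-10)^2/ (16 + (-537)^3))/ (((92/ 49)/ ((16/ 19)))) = 78400/ 67671257869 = 0.00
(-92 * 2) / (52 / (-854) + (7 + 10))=-78568 / 7233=-10.86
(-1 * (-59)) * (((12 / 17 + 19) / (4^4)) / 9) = 19765 / 39168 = 0.50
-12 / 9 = -4 / 3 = -1.33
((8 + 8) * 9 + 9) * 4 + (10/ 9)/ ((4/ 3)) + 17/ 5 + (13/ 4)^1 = 37169/ 60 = 619.48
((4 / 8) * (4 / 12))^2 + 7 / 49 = 43 / 252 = 0.17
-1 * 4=-4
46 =46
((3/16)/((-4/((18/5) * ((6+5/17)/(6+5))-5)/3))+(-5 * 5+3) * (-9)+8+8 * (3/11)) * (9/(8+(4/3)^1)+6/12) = 511775981/1675520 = 305.44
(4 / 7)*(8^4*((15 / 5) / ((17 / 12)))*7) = 589824 / 17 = 34695.53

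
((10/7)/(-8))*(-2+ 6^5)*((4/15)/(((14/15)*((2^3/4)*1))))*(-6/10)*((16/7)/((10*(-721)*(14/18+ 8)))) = -419796/97684685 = -0.00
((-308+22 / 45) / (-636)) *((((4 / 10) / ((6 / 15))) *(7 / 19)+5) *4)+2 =561122 / 45315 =12.38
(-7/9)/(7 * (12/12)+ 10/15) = -7/69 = -0.10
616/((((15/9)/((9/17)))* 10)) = 8316/425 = 19.57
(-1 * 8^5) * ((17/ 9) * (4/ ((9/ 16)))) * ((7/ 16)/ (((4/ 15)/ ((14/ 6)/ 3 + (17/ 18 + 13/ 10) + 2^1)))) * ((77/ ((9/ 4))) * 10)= -2714288783360/ 2187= -1241101409.86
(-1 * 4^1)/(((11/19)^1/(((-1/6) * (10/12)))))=0.96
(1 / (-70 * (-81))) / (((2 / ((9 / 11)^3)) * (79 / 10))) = 9 / 1472086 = 0.00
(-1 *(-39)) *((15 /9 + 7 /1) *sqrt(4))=676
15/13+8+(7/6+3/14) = 2876/273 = 10.53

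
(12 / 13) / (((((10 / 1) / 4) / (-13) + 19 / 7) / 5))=280 / 153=1.83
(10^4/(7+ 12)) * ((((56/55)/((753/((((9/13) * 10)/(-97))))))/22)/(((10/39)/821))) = -413784000/55973753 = -7.39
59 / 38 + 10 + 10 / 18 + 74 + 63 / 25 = 757771 / 8550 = 88.63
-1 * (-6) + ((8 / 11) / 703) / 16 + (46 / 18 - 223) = -29849371 / 139194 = -214.44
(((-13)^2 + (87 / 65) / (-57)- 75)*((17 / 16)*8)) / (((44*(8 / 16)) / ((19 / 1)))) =689.87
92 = 92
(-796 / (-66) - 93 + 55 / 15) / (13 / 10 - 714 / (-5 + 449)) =157250 / 627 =250.80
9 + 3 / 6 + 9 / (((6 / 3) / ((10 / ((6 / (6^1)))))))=109 / 2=54.50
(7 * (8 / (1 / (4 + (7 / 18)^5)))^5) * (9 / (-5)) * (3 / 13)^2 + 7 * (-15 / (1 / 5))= -174599858285741209707853617873207793 / 7668923096172916148285445120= -22767193.79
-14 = -14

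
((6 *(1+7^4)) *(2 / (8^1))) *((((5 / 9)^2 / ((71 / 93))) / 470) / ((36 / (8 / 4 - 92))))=-930775 / 120132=-7.75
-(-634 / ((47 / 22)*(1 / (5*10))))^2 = -486366760000 / 2209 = -220175083.75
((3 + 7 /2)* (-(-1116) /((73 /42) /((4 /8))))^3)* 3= 251006564364192 /389017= 645232893.07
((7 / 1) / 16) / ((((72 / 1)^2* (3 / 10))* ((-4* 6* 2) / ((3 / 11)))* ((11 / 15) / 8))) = -175 / 10036224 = -0.00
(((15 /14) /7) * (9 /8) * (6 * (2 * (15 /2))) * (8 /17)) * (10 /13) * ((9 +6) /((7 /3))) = 2733750 /75803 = 36.06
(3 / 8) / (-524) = -3 / 4192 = -0.00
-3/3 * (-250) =250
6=6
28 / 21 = 4 / 3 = 1.33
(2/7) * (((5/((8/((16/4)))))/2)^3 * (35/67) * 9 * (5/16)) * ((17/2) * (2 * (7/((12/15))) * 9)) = 150609375/137216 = 1097.61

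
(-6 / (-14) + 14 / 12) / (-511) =-67 / 21462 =-0.00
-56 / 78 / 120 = -7 / 1170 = -0.01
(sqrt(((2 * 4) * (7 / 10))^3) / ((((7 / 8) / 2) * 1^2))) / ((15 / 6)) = 256 * sqrt(35) / 125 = 12.12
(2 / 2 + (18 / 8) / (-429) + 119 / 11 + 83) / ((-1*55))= -54233 / 31460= -1.72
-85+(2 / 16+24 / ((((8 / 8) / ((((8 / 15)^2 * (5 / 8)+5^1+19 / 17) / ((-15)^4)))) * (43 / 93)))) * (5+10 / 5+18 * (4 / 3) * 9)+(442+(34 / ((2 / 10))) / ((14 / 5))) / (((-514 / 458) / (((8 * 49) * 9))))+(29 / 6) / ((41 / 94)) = -1580390.53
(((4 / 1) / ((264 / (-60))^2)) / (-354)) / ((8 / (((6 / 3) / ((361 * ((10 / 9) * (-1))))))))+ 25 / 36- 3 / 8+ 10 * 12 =44652203489 / 371113776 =120.32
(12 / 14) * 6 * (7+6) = 66.86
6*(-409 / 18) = -409 / 3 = -136.33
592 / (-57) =-592 / 57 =-10.39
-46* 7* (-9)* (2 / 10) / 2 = 1449 / 5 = 289.80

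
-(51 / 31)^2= -2601 / 961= -2.71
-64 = -64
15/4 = 3.75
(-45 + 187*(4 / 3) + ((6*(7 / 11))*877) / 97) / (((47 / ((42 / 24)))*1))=5352011 / 601788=8.89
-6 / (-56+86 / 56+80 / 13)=2184 / 17585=0.12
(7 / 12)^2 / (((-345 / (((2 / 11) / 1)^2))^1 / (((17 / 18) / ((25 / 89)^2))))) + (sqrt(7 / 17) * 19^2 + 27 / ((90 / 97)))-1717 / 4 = -6765232606943 / 16906725000 + 361 * sqrt(119) / 17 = -168.50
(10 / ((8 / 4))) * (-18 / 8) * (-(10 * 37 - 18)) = 3960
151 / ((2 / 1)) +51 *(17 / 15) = 1333 / 10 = 133.30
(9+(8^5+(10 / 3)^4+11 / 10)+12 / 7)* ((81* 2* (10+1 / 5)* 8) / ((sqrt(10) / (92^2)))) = 322127614496832* sqrt(10) / 875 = 1164179381767.62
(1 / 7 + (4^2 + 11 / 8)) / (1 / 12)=2943 / 14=210.21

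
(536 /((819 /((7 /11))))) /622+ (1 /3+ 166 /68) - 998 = -13543753835 /13608738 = -995.22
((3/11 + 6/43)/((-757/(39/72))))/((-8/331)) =279695/22915904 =0.01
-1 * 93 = -93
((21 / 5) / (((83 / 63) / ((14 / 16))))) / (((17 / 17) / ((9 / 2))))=83349 / 6640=12.55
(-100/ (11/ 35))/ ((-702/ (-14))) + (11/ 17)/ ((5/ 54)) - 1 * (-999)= 328067749/ 328185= 999.64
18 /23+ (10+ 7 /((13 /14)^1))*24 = 126090 /299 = 421.71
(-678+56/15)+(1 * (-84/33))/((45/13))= -334126/495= -675.00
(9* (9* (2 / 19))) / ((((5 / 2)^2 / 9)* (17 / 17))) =5832 / 475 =12.28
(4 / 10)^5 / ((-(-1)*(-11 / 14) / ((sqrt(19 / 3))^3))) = -8512*sqrt(57) / 309375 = -0.21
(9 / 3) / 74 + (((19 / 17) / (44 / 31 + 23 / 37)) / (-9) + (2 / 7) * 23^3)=644964084727 / 185533614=3476.27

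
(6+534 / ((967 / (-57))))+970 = 913354 / 967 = 944.52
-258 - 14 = -272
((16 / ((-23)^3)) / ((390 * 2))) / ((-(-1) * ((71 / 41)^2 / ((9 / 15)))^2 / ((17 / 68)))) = -8477283 / 502423874431375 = -0.00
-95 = -95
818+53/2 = 1689/2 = 844.50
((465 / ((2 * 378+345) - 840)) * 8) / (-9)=-1240 / 783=-1.58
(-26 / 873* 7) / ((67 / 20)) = -3640 / 58491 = -0.06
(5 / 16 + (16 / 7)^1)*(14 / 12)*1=97 / 32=3.03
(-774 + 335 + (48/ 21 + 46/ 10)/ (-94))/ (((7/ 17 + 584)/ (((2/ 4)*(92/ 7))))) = -564819441/ 114401525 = -4.94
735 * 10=7350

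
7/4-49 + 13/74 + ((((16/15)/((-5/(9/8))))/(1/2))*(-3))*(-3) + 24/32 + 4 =-43146/925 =-46.64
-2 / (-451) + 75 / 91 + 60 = 2496467 / 41041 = 60.83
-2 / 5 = -0.40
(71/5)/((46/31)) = 2201/230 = 9.57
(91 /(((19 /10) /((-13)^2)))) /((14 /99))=57237.63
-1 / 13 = -0.08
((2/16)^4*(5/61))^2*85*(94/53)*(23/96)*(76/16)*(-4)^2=43645375/39704221188096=0.00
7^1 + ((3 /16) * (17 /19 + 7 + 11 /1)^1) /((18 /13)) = 17435 /1824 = 9.56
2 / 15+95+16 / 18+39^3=59415.02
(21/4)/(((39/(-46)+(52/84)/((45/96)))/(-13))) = -152145/1054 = -144.35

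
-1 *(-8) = 8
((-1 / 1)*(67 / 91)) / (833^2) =-0.00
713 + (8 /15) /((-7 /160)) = 14717 /21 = 700.81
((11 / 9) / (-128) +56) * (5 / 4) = 322505 / 4608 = 69.99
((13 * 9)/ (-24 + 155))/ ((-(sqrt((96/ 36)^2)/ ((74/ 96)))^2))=-160173/ 2146304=-0.07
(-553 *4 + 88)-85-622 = -2831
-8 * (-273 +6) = 2136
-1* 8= -8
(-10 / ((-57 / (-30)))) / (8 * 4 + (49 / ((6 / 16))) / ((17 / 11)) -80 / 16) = -5100 / 108091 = -0.05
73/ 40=1.82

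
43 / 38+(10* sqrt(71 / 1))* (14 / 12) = 43 / 38+35* sqrt(71) / 3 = 99.44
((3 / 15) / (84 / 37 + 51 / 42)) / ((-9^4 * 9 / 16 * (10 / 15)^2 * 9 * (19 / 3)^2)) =-2072 / 21375902025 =-0.00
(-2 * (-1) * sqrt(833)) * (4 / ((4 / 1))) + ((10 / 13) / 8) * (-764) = -955 / 13 + 14 * sqrt(17) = -15.74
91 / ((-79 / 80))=-7280 / 79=-92.15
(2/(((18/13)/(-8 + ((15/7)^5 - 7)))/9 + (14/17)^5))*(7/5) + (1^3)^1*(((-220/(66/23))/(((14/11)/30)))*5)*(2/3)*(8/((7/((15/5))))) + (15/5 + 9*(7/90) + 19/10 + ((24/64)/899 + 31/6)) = -571538296165612504879/27697518211497960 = -20635.00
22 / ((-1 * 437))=-22 / 437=-0.05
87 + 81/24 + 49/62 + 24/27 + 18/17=3533081/37944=93.11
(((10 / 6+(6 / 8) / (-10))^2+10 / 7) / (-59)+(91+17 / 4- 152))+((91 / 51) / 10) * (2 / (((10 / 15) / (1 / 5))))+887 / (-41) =-64950483347 / 829039680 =-78.34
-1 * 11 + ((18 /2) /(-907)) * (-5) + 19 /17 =-151611 /15419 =-9.83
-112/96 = -7/6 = -1.17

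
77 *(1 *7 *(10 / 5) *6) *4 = 25872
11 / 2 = 5.50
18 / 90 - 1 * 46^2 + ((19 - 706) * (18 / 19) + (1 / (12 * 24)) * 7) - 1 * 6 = -75858823 / 27360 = -2772.62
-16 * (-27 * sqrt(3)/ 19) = 432 * sqrt(3)/ 19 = 39.38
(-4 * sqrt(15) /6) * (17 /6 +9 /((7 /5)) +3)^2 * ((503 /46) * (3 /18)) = -133408175 * sqrt(15) /730296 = -707.50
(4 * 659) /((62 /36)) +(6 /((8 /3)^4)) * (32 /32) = 97181037 /63488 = 1530.70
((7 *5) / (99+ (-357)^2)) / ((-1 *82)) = -35 / 10458936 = -0.00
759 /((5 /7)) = 5313 /5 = 1062.60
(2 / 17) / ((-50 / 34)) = -2 / 25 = -0.08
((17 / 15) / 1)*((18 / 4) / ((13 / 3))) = 153 / 130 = 1.18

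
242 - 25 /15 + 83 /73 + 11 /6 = 106567 /438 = 243.30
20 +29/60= 1229/60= 20.48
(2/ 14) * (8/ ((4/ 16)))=32/ 7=4.57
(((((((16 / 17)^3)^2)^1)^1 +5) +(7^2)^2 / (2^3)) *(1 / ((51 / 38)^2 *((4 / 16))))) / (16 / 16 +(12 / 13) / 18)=554281066044602 / 858018165243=646.00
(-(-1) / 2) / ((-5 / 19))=-1.90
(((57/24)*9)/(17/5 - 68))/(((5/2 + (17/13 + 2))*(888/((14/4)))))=-1365/6078656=-0.00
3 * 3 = 9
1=1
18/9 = 2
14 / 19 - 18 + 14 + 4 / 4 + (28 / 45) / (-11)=-2.32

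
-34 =-34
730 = 730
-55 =-55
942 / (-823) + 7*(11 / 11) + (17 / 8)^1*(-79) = -1066737 / 6584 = -162.02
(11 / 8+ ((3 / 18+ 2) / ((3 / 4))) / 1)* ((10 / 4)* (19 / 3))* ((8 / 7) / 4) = 29165 / 1512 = 19.29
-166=-166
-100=-100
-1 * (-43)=43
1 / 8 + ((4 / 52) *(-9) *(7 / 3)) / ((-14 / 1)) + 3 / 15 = 229 / 520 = 0.44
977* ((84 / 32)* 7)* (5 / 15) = 47873 / 8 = 5984.12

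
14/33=0.42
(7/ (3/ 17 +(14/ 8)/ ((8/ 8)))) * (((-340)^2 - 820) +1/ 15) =819529676/ 1965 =417063.45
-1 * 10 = -10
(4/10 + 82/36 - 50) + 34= -1199/90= -13.32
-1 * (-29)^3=24389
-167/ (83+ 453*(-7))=167/ 3088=0.05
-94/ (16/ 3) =-141/ 8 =-17.62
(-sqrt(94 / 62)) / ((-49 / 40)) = 40 *sqrt(1457) / 1519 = 1.01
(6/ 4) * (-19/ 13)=-2.19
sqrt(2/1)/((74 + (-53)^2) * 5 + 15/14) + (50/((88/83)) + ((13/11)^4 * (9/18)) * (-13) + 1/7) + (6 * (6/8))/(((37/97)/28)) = 14 * sqrt(2)/201825 + 5535534225/15168076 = 364.95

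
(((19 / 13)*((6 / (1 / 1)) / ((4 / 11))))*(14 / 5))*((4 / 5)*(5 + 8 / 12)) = 99484 / 325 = 306.10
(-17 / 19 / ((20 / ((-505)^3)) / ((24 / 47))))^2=6902534779283002500 / 797449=8655769559285.93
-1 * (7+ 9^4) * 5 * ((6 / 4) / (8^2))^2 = -36945 / 2048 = -18.04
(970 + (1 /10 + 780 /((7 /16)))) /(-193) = -192707 /13510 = -14.26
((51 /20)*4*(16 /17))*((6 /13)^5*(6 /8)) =279936 /1856465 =0.15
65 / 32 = 2.03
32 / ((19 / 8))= 256 / 19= 13.47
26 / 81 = 0.32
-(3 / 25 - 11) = 272 / 25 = 10.88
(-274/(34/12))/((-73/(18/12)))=2466/1241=1.99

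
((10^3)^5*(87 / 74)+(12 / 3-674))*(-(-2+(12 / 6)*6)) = -434999999999752100 / 37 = -11756756756750056.76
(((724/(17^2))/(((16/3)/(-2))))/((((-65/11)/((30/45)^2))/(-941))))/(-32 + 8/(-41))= 6983161/3381300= 2.07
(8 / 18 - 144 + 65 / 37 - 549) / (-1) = 230036 / 333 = 690.80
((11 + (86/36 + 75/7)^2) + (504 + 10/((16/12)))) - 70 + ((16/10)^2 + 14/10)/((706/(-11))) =87444378593/140105700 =624.13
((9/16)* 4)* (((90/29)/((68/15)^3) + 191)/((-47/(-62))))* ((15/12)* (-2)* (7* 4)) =-8505034734735/214285408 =-39690.22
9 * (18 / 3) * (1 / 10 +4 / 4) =59.40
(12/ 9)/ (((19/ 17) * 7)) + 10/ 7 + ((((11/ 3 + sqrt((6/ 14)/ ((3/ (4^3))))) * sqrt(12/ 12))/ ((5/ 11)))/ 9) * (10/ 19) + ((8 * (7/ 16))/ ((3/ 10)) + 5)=176 * sqrt(7)/ 1197 + 67286/ 3591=19.13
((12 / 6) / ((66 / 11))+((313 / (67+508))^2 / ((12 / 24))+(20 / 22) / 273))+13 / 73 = 26753906224 / 24159760625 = 1.11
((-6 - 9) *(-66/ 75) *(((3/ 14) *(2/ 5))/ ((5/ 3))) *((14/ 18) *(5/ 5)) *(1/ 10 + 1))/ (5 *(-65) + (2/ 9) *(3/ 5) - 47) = -1089/ 697250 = -0.00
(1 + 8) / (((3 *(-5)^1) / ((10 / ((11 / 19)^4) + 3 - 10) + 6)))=-3865707 / 73205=-52.81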